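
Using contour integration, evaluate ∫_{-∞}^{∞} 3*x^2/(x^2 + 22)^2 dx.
Let f(z) = 3*z^2/(z^2 + 22)^2. The denominator has no real zeros and deg Q - deg P = 2 ≥ 2, so the integral of f over the upper semicircle |z| = R tends to 0 as R → ∞. Closing the contour in the upper half-plane,
  ∫_{-∞}^{∞} f(x) dx = 2πi · Σ Res(f, z_k)  over the poles with Im z_k > 0.

Zeros of the denominator: z^2 + 22 = 0 gives z = ±sqrt(22)*I.
Upper half-plane: z = sqrt(22)*I (a pole of order 2).

Write f(z) = g(z)/(z - sqrt(22)*I)^2 with g(z) = 3*z^2/(z + sqrt(22)*I)^2. For a double pole, Res(f, z₀) = g'(z₀):
  g'(z) = 6*sqrt(22)*I*z/(z + sqrt(22)*I)^3
  Res(f, sqrt(22)*I) = g'(sqrt(22)*I) = -3*sqrt(22)*I/88

∫_{-∞}^{∞} f(x) dx = 2πi · (-3*sqrt(22)*I/88) = 3*sqrt(22)*pi/44

Final answer: 3*sqrt(22)*pi/44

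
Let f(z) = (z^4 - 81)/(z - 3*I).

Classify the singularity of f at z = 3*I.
The numerator vanishes at z = 3*I ((3*I)^4 = 81), so it is divisible by z - 3*I:
  z^4 - 81 = (z - 3*I)*(z^3 + 3*I*z^2 - 9*z - 27*I)
Hence for z ≠ 3*I, f(z) = z^3 + 3*I*z^2 - 9*z - 27*I, a polynomial, and lim_{z→3*I} f(z) = -108*I is finite.
So the singularity is removable.

Final answer: removable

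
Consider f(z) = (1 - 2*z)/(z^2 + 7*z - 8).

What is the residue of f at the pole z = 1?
Write f(z) = P(z)/Q(z) with P(z) = 1 - 2*z and Q(z) = z^2 + 7*z - 8.
The denominator factors as Q(z) = (z + 8)*(z - 1), so z = 1 is a simple zero of Q and P is analytic there; z = 1 is therefore a simple pole and
  Res(f, z₀) = P(z₀)/Q'(z₀).

Q'(z) = 2*z + 7, so Q'(1) = 9.
P(1) = -1.

Res(f, 1) = (-1)/(9) = -1/9

Final answer: -1/9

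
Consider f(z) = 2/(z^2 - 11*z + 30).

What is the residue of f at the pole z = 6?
2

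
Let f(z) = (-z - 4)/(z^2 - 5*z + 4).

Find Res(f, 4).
-8/3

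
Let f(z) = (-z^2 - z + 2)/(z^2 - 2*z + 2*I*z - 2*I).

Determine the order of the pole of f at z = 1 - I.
Factor the denominator:
  z^2 - 2*z + 2*I*z - 2*I = (z - 1 + I)^2

The numerator P(z) = -z^2 - z + 2 has P(1 - I) = 1 + 3*I ≠ 0, so no factor of (z - 1 + I) cancels.
Near z = 1 - I we can therefore write f(z) = g(z)/(z - 1 + I)^2 with g analytic at 1 - I and g(1 - I) ≠ 0 (g is just the numerator).

Hence z = 1 - I is a pole of order 2.

Final answer: 2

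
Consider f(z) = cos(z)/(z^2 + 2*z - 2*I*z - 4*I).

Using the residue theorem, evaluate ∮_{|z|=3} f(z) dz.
By the residue theorem, ∮_C f(z) dz = 2πi · (sum of the residues of f at the poles inside |z| = 3).

The denominator factors as (z - 2*I)*(z + 2), so the singularities of f are simple poles at z = 2*I, z = -2.
  |2*I|² = 4 < 9 = 3², so this pole is inside the contour.
  |-2|² = 4 < 9 = 3², so this pole is inside the contour.

With P(z) = cos(z) and Q(z) = z^2 + 2*z - 2*I*z - 4*I, each pole is simple, so Res(f, z₀) = P(z₀)/Q'(z₀) with Q'(z) = 2*z + 2 - 2*I.
  Res(f, 2*I) = P(2*I)/Q'(2*I) = (cosh(2))/(2 + 2*I) = (1/4 - I/4)*cosh(2)
  Res(f, -2) = P(-2)/Q'(-2) = (cos(2))/(-2 - 2*I) = (-1/4 + I/4)*cos(2)

Sum of residues inside C: (1/4 - I/4)*cosh(2) + (-1/4 + I/4)*cos(2)
∮_C f(z) dz = 2πi · ((1/4 - I/4)*cosh(2) + (-1/4 + I/4)*cos(2)) = pi*(-1/2 - I/2)*cos(2) + pi*(1/2 + I/2)*cosh(2)

Final answer: pi*(-1/2 - I/2)*cos(2) + pi*(1/2 + I/2)*cosh(2)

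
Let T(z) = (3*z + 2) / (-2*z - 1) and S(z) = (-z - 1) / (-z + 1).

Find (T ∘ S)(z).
(T ∘ S)(z) = T(S(z)) = ((3)*S(z) + (2))/((-2)*S(z) + (-1)). Multiply numerator and denominator by -z + 1:
  numerator:   (3)*(-z - 1) + (2)*(-z + 1) = -5*z - 1
  denominator: (-2)*(-z - 1) + (-1)*(-z + 1) = 3*z + 1
(T ∘ S)(z) = (-5*z - 1)/(3*z + 1)

Final answer: (-5*z - 1)/(3*z + 1)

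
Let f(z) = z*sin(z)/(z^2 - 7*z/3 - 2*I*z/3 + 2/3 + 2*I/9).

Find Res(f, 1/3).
(-5/29 + 2*I/29)*sin(1/3)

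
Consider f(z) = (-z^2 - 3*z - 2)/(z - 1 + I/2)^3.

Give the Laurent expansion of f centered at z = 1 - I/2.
Put w = z - (1 - I/2), i.e. z = w + 1 - I/2. The denominator is w^3, so it suffices to rewrite the numerator in powers of w.

P(z) = -z^2 - 3*z - 2
P(w + 1 - I/2) = -23/4 + 5*I/2 + (-5 + I)*w - w^2

Dividing each term by w^3:
  f = (-23/4 + 5*I/2)/w^3 + (-5 + I)/w^2 - 1/w

Substituting back w = z - 1 + I/2:
  f(z) = (-23/4 + 5*I/2)/(z - 1 + I/2)^3 + (-5 + I)/(z - 1 + I/2)^2 - 1/(z - 1 + I/2)

The series is finite because the numerator is a polynomial; the negative powers form the principal part, and the coefficient of 1/(z - 1 + I/2) gives Res(f, 1 - I/2) = -1.

Final answer: (-23/4 + 5*I/2)/(z - 1 + I/2)^3 + (-5 + I)/(z - 1 + I/2)^2 - 1/(z - 1 + I/2)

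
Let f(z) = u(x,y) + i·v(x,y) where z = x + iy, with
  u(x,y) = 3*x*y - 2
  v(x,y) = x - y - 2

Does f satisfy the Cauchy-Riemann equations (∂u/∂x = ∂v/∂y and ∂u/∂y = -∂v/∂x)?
∂u/∂x = 3*y
∂v/∂y = -1
∂u/∂y = 3*x
∂v/∂x = 1
∂u/∂x ≠ ∂v/∂y and ∂u/∂y ≠ -∂v/∂x; the Cauchy-Riemann equations are not satisfied, so f is not analytic.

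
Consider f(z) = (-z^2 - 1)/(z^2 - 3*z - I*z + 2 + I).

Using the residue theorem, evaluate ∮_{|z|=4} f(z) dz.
By the residue theorem, ∮_C f(z) dz = 2πi · (sum of the residues of f at the poles inside |z| = 4).

The denominator factors as (z - 2 - I)*(z - 1), so the singularities of f are simple poles at z = 2 + I, z = 1.
  |2 + I|² = 5 < 16 = 4², so this pole is inside the contour.
  |1|² = 1 < 16 = 4², so this pole is inside the contour.

With P(z) = -z^2 - 1 and Q(z) = z^2 - 3*z - I*z + 2 + I, each pole is simple, so Res(f, z₀) = P(z₀)/Q'(z₀) with Q'(z) = 2*z - 3 - I.
  Res(f, 2 + I) = P(2 + I)/Q'(2 + I) = (-4 - 4*I)/(1 + I) = -4
  Res(f, 1) = P(1)/Q'(1) = (-2)/(-1 - I) = 1 - I

Sum of residues inside C: -3 - I
∮_C f(z) dz = 2πi · (-3 - I) = pi*(2 - 6*I)

Final answer: pi*(2 - 6*I)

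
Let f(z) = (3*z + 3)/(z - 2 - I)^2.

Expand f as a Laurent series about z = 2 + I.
Put w = z - (2 + I), i.e. z = w + 2 + I. The denominator is w^2, so it suffices to rewrite the numerator in powers of w.

P(z) = 3*z + 3
P(w + 2 + I) = 9 + 3*I + 3*w

Dividing each term by w^2:
  f = (9 + 3*I)/w^2 + 3/w

Substituting back w = z - 2 - I:
  f(z) = (9 + 3*I)/(z - 2 - I)^2 + 3/(z - 2 - I)

The series is finite because the numerator is a polynomial; the negative powers form the principal part, and the coefficient of 1/(z - 2 - I) gives Res(f, 2 + I) = 3.

Final answer: (9 + 3*I)/(z - 2 - I)^2 + 3/(z - 2 - I)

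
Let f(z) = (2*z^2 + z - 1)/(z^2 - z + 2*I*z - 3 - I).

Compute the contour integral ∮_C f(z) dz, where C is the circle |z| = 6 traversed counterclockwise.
By the residue theorem, ∮_C f(z) dz = 2πi · (sum of the residues of f at the poles inside |z| = 6).

The denominator factors as (z + 1 + I)*(z - 2 + I), so the singularities of f are simple poles at z = -1 - I, z = 2 - I.
  |-1 - I|² = 2 < 36 = 6², so this pole is inside the contour.
  |2 - I|² = 5 < 36 = 6², so this pole is inside the contour.

With P(z) = 2*z^2 + z - 1 and Q(z) = z^2 - z + 2*I*z - 3 - I, each pole is simple, so Res(f, z₀) = P(z₀)/Q'(z₀) with Q'(z) = 2*z - 1 + 2*I.
  Res(f, -1 - I) = P(-1 - I)/Q'(-1 - I) = (-2 + 3*I)/(-3) = 2/3 - I
  Res(f, 2 - I) = P(2 - I)/Q'(2 - I) = (7 - 9*I)/(3) = 7/3 - 3*I

Sum of residues inside C: 3 - 4*I
∮_C f(z) dz = 2πi · (3 - 4*I) = pi*(8 + 6*I)

Final answer: pi*(8 + 6*I)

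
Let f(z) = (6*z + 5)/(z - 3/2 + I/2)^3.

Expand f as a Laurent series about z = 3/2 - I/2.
Put w = z - (3/2 - I/2), i.e. z = w + 3/2 - I/2. The denominator is w^3, so it suffices to rewrite the numerator in powers of w.

P(z) = 6*z + 5
P(w + 3/2 - I/2) = 14 - 3*I + 6*w

Dividing each term by w^3:
  f = (14 - 3*I)/w^3 + 6/w^2

Substituting back w = z - 3/2 + I/2:
  f(z) = (14 - 3*I)/(z - 3/2 + I/2)^3 + 6/(z - 3/2 + I/2)^2

The series is finite because the numerator is a polynomial; the negative powers form the principal part.

Final answer: (14 - 3*I)/(z - 3/2 + I/2)^3 + 6/(z - 3/2 + I/2)^2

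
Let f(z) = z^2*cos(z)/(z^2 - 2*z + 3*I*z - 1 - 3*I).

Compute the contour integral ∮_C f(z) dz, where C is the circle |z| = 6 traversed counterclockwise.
By the residue theorem, ∮_C f(z) dz = 2πi · (sum of the residues of f at the poles inside |z| = 6).

The denominator factors as (z - 1 + 2*I)*(z - 1 + I), so the singularities of f are simple poles at z = 1 - 2*I, z = 1 - I.
  |1 - 2*I|² = 5 < 36 = 6², so this pole is inside the contour.
  |1 - I|² = 2 < 36 = 6², so this pole is inside the contour.

With P(z) = z^2*cos(z) and Q(z) = z^2 - 2*z + 3*I*z - 1 - 3*I, each pole is simple, so Res(f, z₀) = P(z₀)/Q'(z₀) with Q'(z) = 2*z - 2 + 3*I.
  Res(f, 1 - 2*I) = P(1 - 2*I)/Q'(1 - 2*I) = ((-3 - 4*I)*cos(1 - 2*I))/(-I) = (4 - 3*I)*cos(1 - 2*I)
  Res(f, 1 - I) = P(1 - I)/Q'(1 - I) = (-2*I*cos(1 - I))/(I) = -2*cos(1 - I)

Sum of residues inside C: -2*cos(1 - I) + (4 - 3*I)*cos(1 - 2*I)
∮_C f(z) dz = 2πi · (-2*cos(1 - I) + (4 - 3*I)*cos(1 - 2*I)) = -4*I*pi*cos(1 - I) + pi*(6 + 8*I)*cos(1 - 2*I)

Final answer: -4*I*pi*cos(1 - I) + pi*(6 + 8*I)*cos(1 - 2*I)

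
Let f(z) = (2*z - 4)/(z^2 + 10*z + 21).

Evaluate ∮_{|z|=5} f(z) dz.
By the residue theorem, ∮_C f(z) dz = 2πi · (sum of the residues of f at the poles inside |z| = 5).

The denominator factors as (z + 3)*(z + 7), so the singularities of f are simple poles at z = -3, z = -7.
  |-3|² = 9 < 25 = 5², so this pole is inside the contour.
  |-7|² = 49 > 25 = 5², so this pole is outside the contour.

With P(z) = 2*z - 4 and Q(z) = z^2 + 10*z + 21, each pole is simple, so Res(f, z₀) = P(z₀)/Q'(z₀) with Q'(z) = 2*z + 10.
  Res(f, -3) = P(-3)/Q'(-3) = (-10)/(4) = -5/2

∮_C f(z) dz = 2πi · (-5/2) = -5*I*pi

Final answer: -5*I*pi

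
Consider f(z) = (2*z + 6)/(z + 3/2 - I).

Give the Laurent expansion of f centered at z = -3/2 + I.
Put w = z - (-3/2 + I), i.e. z = w - 3/2 + I. The denominator is w, so it suffices to rewrite the numerator in powers of w.

P(z) = 2*z + 6
P(w - 3/2 + I) = 3 + 2*I + 2*w

Dividing each term by w:
  f = (3 + 2*I)/w + 2

Substituting back w = z + 3/2 - I:
  f(z) = (3 + 2*I)/(z + 3/2 - I) + 2

The series is finite because the numerator is a polynomial; the negative powers form the principal part, and the coefficient of 1/(z + 3/2 - I) gives Res(f, -3/2 + I) = 3 + 2*I.

Final answer: (3 + 2*I)/(z + 3/2 - I) + 2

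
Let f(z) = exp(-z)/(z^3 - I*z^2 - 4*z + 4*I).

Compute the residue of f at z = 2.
Write f(z) = P(z)/Q(z) with P(z) = exp(-z) and Q(z) = z^3 - I*z^2 - 4*z + 4*I.
The denominator factors as Q(z) = (z - 2)*(z - I)*(z + 2), so z = 2 is a simple zero of Q and P is analytic there; z = 2 is therefore a simple pole and
  Res(f, z₀) = P(z₀)/Q'(z₀).

Q'(z) = 3*z^2 - 2*I*z - 4, so Q'(2) = 8 - 4*I.
P(2) = exp(-2).

Res(f, 2) = (exp(-2))/(8 - 4*I) = (1/10 + I/20)*exp(-2)

Final answer: (1/10 + I/20)*exp(-2)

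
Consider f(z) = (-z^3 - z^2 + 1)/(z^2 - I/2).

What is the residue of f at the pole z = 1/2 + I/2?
Write f(z) = P(z)/Q(z) with P(z) = -z^3 - z^2 + 1 and Q(z) = z^2 - I/2.
The denominator factors as Q(z) = (z - 1/2 - I/2)*(z + 1/2 + I/2), so z = 1/2 + I/2 is a simple zero of Q and P is analytic there; z = 1/2 + I/2 is therefore a simple pole and
  Res(f, z₀) = P(z₀)/Q'(z₀).

Q'(z) = 2*z, so Q'(1/2 + I/2) = 1 + I.
P(1/2 + I/2) = 5/4 - 3*I/4.

Res(f, 1/2 + I/2) = (5/4 - 3*I/4)/(1 + I) = 1/4 - I

Final answer: 1/4 - I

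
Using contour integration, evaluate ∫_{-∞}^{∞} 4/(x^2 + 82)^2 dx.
sqrt(82)*pi/3362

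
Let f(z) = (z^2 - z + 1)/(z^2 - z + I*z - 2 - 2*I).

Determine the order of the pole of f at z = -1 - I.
Factor the denominator:
  z^2 - z + I*z - 2 - 2*I = (z + 1 + I)*(z - 2)

The numerator P(z) = z^2 - z + 1 has P(-1 - I) = 2 + 3*I ≠ 0, so no factor of (z + 1 + I) cancels.
Near z = -1 - I we can therefore write f(z) = g(z)/(z + 1 + I) with g analytic at -1 - I and g(-1 - I) ≠ 0 (g is the numerator divided by the remaining denominator factors).

Hence z = -1 - I is a pole of order 1.

Final answer: 1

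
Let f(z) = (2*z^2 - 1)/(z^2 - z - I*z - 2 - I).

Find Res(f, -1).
Write f(z) = P(z)/Q(z) with P(z) = 2*z^2 - 1 and Q(z) = z^2 - z - I*z - 2 - I.
The denominator factors as Q(z) = (z - 2 - I)*(z + 1), so z = -1 is a simple zero of Q and P is analytic there; z = -1 is therefore a simple pole and
  Res(f, z₀) = P(z₀)/Q'(z₀).

Q'(z) = 2*z - 1 - I, so Q'(-1) = -3 - I.
P(-1) = 1.

Res(f, -1) = (1)/(-3 - I) = -3/10 + I/10

Final answer: -3/10 + I/10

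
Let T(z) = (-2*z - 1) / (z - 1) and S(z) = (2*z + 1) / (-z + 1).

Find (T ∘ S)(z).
(T ∘ S)(z) = T(S(z)) = ((-2)*S(z) + (-1))/((1)*S(z) + (-1)). Multiply numerator and denominator by -z + 1:
  numerator:   (-2)*(2*z + 1) + (-1)*(-z + 1) = -3*z - 3
  denominator: (1)*(2*z + 1) + (-1)*(-z + 1) = 3*z
(T ∘ S)(z) = (-3*z - 3)/(3*z) = (-z - 1)/(z)

Final answer: (-z - 1)/(z)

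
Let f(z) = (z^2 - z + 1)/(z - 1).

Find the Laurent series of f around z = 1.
Put w = z - (1), i.e. z = w + 1. The denominator is w, so it suffices to rewrite the numerator in powers of w.

P(z) = z^2 - z + 1
P(w + 1) = 1 + w + w^2

Dividing each term by w:
  f = 1/w + 1 + w

Substituting back w = z - 1:
  f(z) = 1/(z - 1) + 1 + (z - 1)

The series is finite because the numerator is a polynomial; the negative powers form the principal part, and the coefficient of 1/(z - 1) gives Res(f, 1) = 1.

Final answer: 1/(z - 1) + 1 + (z - 1)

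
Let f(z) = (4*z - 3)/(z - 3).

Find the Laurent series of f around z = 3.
Put w = z - (3), i.e. z = w + 3. The denominator is w, so it suffices to rewrite the numerator in powers of w.

P(z) = 4*z - 3
P(w + 3) = 9 + 4*w

Dividing each term by w:
  f = 9/w + 4

Substituting back w = z - 3:
  f(z) = 9/(z - 3) + 4

The series is finite because the numerator is a polynomial; the negative powers form the principal part, and the coefficient of 1/(z - 3) gives Res(f, 3) = 9.

Final answer: 9/(z - 3) + 4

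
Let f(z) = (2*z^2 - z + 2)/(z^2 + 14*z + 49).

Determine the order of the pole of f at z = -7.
Factor the denominator:
  z^2 + 14*z + 49 = (z + 7)^2

The numerator P(z) = 2*z^2 - z + 2 has P(-7) = 107 ≠ 0, so no factor of (z + 7) cancels.
Near z = -7 we can therefore write f(z) = g(z)/(z + 7)^2 with g analytic at -7 and g(-7) ≠ 0 (g is just the numerator).

Hence z = -7 is a pole of order 2.

Final answer: 2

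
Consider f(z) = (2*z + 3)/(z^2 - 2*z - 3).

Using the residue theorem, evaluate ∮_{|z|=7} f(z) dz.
By the residue theorem, ∮_C f(z) dz = 2πi · (sum of the residues of f at the poles inside |z| = 7).

The denominator factors as (z - 3)*(z + 1), so the singularities of f are simple poles at z = 3, z = -1.
  |3|² = 9 < 49 = 7², so this pole is inside the contour.
  |-1|² = 1 < 49 = 7², so this pole is inside the contour.

With P(z) = 2*z + 3 and Q(z) = z^2 - 2*z - 3, each pole is simple, so Res(f, z₀) = P(z₀)/Q'(z₀) with Q'(z) = 2*z - 2.
  Res(f, 3) = P(3)/Q'(3) = (9)/(4) = 9/4
  Res(f, -1) = P(-1)/Q'(-1) = (1)/(-4) = -1/4

Sum of residues inside C: 2
∮_C f(z) dz = 2πi · (2) = 4*I*pi

Final answer: 4*I*pi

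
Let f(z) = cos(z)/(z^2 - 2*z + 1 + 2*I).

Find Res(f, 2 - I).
Write f(z) = P(z)/Q(z) with P(z) = cos(z) and Q(z) = z^2 - 2*z + 1 + 2*I.
The denominator factors as Q(z) = (z - I)*(z - 2 + I), so z = 2 - I is a simple zero of Q and P is analytic there; z = 2 - I is therefore a simple pole and
  Res(f, z₀) = P(z₀)/Q'(z₀).

Q'(z) = 2*z - 2, so Q'(2 - I) = 2 - 2*I.
P(2 - I) = cos(2 - I).

Res(f, 2 - I) = (cos(2 - I))/(2 - 2*I) = (1/4 + I/4)*cos(2 - I)

Final answer: (1/4 + I/4)*cos(2 - I)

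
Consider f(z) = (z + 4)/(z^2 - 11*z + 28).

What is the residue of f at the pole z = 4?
Write f(z) = P(z)/Q(z) with P(z) = z + 4 and Q(z) = z^2 - 11*z + 28.
The denominator factors as Q(z) = (z - 7)*(z - 4), so z = 4 is a simple zero of Q and P is analytic there; z = 4 is therefore a simple pole and
  Res(f, z₀) = P(z₀)/Q'(z₀).

Q'(z) = 2*z - 11, so Q'(4) = -3.
P(4) = 8.

Res(f, 4) = (8)/(-3) = -8/3

Final answer: -8/3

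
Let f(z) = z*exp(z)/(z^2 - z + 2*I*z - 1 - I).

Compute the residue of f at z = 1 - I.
Write f(z) = P(z)/Q(z) with P(z) = z*exp(z) and Q(z) = z^2 - z + 2*I*z - 1 - I.
The denominator factors as Q(z) = (z - 1 + I)*(z + I), so z = 1 - I is a simple zero of Q and P is analytic there; z = 1 - I is therefore a simple pole and
  Res(f, z₀) = P(z₀)/Q'(z₀).

Q'(z) = 2*z - 1 + 2*I, so Q'(1 - I) = 1.
P(1 - I) = (1 - I)*exp(1 - I).

Res(f, 1 - I) = ((1 - I)*exp(1 - I))/(1) = (1 - I)*exp(1 - I)

Final answer: (1 - I)*exp(1 - I)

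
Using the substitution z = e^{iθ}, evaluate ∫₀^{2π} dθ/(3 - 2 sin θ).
2*sqrt(5)*pi/5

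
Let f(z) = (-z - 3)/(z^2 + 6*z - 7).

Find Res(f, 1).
-1/2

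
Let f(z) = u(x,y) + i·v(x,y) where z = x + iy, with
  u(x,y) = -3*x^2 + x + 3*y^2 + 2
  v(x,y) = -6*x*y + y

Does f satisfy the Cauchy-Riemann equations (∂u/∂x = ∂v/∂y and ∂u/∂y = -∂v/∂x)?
∂u/∂x = 1 - 6*x
∂v/∂y = 1 - 6*x
∂u/∂y = 6*y
∂v/∂x = -6*y
∂u/∂x = ∂v/∂y and ∂u/∂y = -∂v/∂x hold identically; f is analytic.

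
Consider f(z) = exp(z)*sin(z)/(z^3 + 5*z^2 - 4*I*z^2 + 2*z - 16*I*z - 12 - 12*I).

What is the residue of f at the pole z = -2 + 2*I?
(1/10 - I/5)*exp(-2 + 2*I)*sin(2 - 2*I)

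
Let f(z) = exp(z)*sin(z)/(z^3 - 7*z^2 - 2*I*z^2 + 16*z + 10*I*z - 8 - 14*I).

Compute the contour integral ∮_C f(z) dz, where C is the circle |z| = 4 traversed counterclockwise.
By the residue theorem, ∮_C f(z) dz = 2πi · (sum of the residues of f at the poles inside |z| = 4).

The denominator factors as (z - 1 - I)*(z - 3 + I)*(z - 3 - 2*I), so the singularities of f are simple poles at z = 1 + I, z = 3 - I, z = 3 + 2*I.
  |1 + I|² = 2 < 16 = 4², so this pole is inside the contour.
  |3 - I|² = 10 < 16 = 4², so this pole is inside the contour.
  |3 + 2*I|² = 13 < 16 = 4², so this pole is inside the contour.

With P(z) = exp(z)*sin(z) and Q(z) = z^3 - 7*z^2 - 2*I*z^2 + 16*z + 10*I*z - 8 - 14*I, each pole is simple, so Res(f, z₀) = P(z₀)/Q'(z₀) with Q'(z) = 3*z^2 - 14*z - 4*I*z + 16 + 10*I.
  Res(f, 1 + I) = P(1 + I)/Q'(1 + I) = (exp(1 + I)*sin(1 + I))/(6 - 2*I) = (3/20 + I/20)*exp(1 + I)*sin(1 + I)
  Res(f, 3 - I) = P(3 - I)/Q'(3 - I) = (exp(3 - I)*sin(3 - I))/(-6 - 6*I) = (-1/12 + I/12)*exp(3 - I)*sin(3 - I)
  Res(f, 3 + 2*I) = P(3 + 2*I)/Q'(3 + 2*I) = (exp(3 + 2*I)*sin(3 + 2*I))/(-3 + 6*I) = (-1/15 - 2*I/15)*exp(3 + 2*I)*sin(3 + 2*I)

Sum of residues inside C: (-1/15 - 2*I/15)*exp(3 + 2*I)*sin(3 + 2*I) + (3/20 + I/20)*exp(1 + I)*sin(1 + I) + (-1/12 + I/12)*exp(3 - I)*sin(3 - I)
∮_C f(z) dz = 2πi · ((-1/15 - 2*I/15)*exp(3 + 2*I)*sin(3 + 2*I) + (3/20 + I/20)*exp(1 + I)*sin(1 + I) + (-1/12 + I/12)*exp(3 - I)*sin(3 - I)) = pi*(-1/6 - I/6)*exp(3 - I)*sin(3 - I) + pi*(-1/10 + 3*I/10)*exp(1 + I)*sin(1 + I) + pi*(4/15 - 2*I/15)*exp(3 + 2*I)*sin(3 + 2*I)

Final answer: pi*(-1/6 - I/6)*exp(3 - I)*sin(3 - I) + pi*(-1/10 + 3*I/10)*exp(1 + I)*sin(1 + I) + pi*(4/15 - 2*I/15)*exp(3 + 2*I)*sin(3 + 2*I)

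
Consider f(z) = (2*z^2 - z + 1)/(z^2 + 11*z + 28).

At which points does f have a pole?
The singularities of f are the zeros of the denominator. Factoring,
  z^2 + 11*z + 28 = (z + 7)*(z + 4)
so the candidates are z = -7, z = -4.

Check the numerator P(z) = 2*z^2 - z + 1 at each one:
  P(-7) = 106 ≠ 0, so z = -7 is a (simple) pole.
  P(-4) = 37 ≠ 0, so z = -4 is a (simple) pole.

Poles of f: {-7, -4}

Final answer: {-7, -4}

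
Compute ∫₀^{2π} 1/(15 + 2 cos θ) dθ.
Let J = ∫₀^{2π} dθ/(15 + 2 cos θ).
Put z = e^{iθ}: then cos θ = (z + 1/z)/2, dθ = dz/(iz), and z runs once counterclockwise around |z| = 1:
  J = ∮_{|z|=1} 1/(15 + 2*(z + 1/z)/2) · dz/(iz) = (2/i) ∮_{|z|=1} dz/(2*z^2 + 30*z + 2).
The roots of 2*z^2 + 30*z + 2 are z = (-15 ± sqrt(15^2 - 2^2))/2, with sqrt(221) = sqrt(221); their product is 1, so only z₊ = -15/2 + sqrt(221)/2 lies inside the unit circle (z₋ = -15/2 - sqrt(221)/2 lies outside).
z₊ is a simple zero of q(z) = 2*z^2 + 30*z + 2, so Res(1/q, z₊) = 1/q'(z₊) with q'(z) = 4*z + 30; and q'(z₊) = 2*(z₊ - z₋) = 2*sqrt(221).
Therefore J = (2/i) · 2πi · 1/(2*sqrt(221)) = 2*pi/(sqrt(221)) = 2*sqrt(221)*pi/221

Final answer: 2*sqrt(221)*pi/221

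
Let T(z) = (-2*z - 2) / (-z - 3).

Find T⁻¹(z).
Set w = T(z) = (-2*z - 2) / (-z - 3) and solve for z:
  w*(-z - 3) = -2*z - 2
  -3*w + z*(2 - w) + 2 = 0
  z*(2 - w) = 3*w - 2
  z = (2 - 3*w)/(w - 2)
Renaming the variable, T⁻¹(z) = (-3*z + 2)/(z - 2).
(Check: ad - bc = 4 ≠ 0, so T is invertible.)

Final answer: (-3*z + 2)/(z - 2)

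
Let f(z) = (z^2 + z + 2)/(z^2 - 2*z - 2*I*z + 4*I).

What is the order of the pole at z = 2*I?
Factor the denominator:
  z^2 - 2*z - 2*I*z + 4*I = (z - 2*I)*(z - 2)

The numerator P(z) = z^2 + z + 2 has P(2*I) = -2 + 2*I ≠ 0, so no factor of (z - 2*I) cancels.
Near z = 2*I we can therefore write f(z) = g(z)/(z - 2*I) with g analytic at 2*I and g(2*I) ≠ 0 (g is the numerator divided by the remaining denominator factors).

Hence z = 2*I is a pole of order 1.

Final answer: 1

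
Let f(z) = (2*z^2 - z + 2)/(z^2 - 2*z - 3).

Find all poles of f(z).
{-1, 3}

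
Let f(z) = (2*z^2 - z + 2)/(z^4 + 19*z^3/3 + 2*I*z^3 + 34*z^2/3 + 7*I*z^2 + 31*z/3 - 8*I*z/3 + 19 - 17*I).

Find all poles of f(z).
The singularities of f are the zeros of the denominator. Factoring,
  z^4 + 19*z^3/3 + 2*I*z^3 + 34*z^2/3 + 7*I*z^2 + 31*z/3 - 8*I*z/3 + 19 - 17*I = (z + 3)*(z + 1 + 2*I)*(z + 3 + I)*(z - 2/3 - I)
so the candidates are z = -3, z = -1 - 2*I, z = -3 - I, z = 2/3 + I.

Check the numerator P(z) = 2*z^2 - z + 2 at each one:
  P(-3) = 23 ≠ 0, so z = -3 is a (simple) pole.
  P(-1 - 2*I) = -3 + 10*I ≠ 0, so z = -1 - 2*I is a (simple) pole.
  P(-3 - I) = 21 + 13*I ≠ 0, so z = -3 - I is a (simple) pole.
  P(2/3 + I) = 2/9 + 5*I/3 ≠ 0, so z = 2/3 + I is a (simple) pole.

Poles of f: {-3 - I, -3, -1 - 2*I, 2/3 + I}

Final answer: {-3 - I, -3, -1 - 2*I, 2/3 + I}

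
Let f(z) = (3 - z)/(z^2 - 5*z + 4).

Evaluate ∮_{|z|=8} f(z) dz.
-2*I*pi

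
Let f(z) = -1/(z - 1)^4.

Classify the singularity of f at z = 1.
pole of order 4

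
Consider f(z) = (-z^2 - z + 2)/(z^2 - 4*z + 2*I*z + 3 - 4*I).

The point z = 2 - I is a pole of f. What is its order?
Factor the denominator:
  z^2 - 4*z + 2*I*z + 3 - 4*I = (z - 2 + I)^2

The numerator P(z) = -z^2 - z + 2 has P(2 - I) = -3 + 5*I ≠ 0, so no factor of (z - 2 + I) cancels.
Near z = 2 - I we can therefore write f(z) = g(z)/(z - 2 + I)^2 with g analytic at 2 - I and g(2 - I) ≠ 0 (g is just the numerator).

Hence z = 2 - I is a pole of order 2.

Final answer: 2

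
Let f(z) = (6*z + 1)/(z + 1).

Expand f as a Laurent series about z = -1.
-5/(z + 1) + 6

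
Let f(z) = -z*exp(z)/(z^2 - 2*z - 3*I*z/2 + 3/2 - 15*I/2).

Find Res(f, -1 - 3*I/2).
Write f(z) = P(z)/Q(z) with P(z) = -z*exp(z) and Q(z) = z^2 - 2*z - 3*I*z/2 + 3/2 - 15*I/2.
The denominator factors as Q(z) = (z - 3 - 3*I)*(z + 1 + 3*I/2), so z = -1 - 3*I/2 is a simple zero of Q and P is analytic there; z = -1 - 3*I/2 is therefore a simple pole and
  Res(f, z₀) = P(z₀)/Q'(z₀).

Q'(z) = 2*z - 2 - 3*I/2, so Q'(-1 - 3*I/2) = -4 - 9*I/2.
P(-1 - 3*I/2) = (1 + 3*I/2)*exp(-1 - 3*I/2).

Res(f, -1 - 3*I/2) = ((1 + 3*I/2)*exp(-1 - 3*I/2))/(-4 - 9*I/2) = (-43/145 - 6*I/145)*exp(-1 - 3*I/2)

Final answer: (-43/145 - 6*I/145)*exp(-1 - 3*I/2)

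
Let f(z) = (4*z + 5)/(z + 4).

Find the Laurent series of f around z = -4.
Put w = z - (-4), i.e. z = w - 4. The denominator is w, so it suffices to rewrite the numerator in powers of w.

P(z) = 4*z + 5
P(w - 4) = -11 + 4*w

Dividing each term by w:
  f = -11/w + 4

Substituting back w = z + 4:
  f(z) = -11/(z + 4) + 4

The series is finite because the numerator is a polynomial; the negative powers form the principal part, and the coefficient of 1/(z + 4) gives Res(f, -4) = -11.

Final answer: -11/(z + 4) + 4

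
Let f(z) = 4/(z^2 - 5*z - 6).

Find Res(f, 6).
Write f(z) = P(z)/Q(z) with P(z) = 4 and Q(z) = z^2 - 5*z - 6.
The denominator factors as Q(z) = (z - 6)*(z + 1), so z = 6 is a simple zero of Q and P is analytic there; z = 6 is therefore a simple pole and
  Res(f, z₀) = P(z₀)/Q'(z₀).

Q'(z) = 2*z - 5, so Q'(6) = 7.
P(6) = 4.

Res(f, 6) = (4)/(7) = 4/7

Final answer: 4/7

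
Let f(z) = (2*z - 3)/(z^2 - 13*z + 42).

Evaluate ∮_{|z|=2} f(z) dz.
0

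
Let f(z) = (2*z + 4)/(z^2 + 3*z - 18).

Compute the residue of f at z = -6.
8/9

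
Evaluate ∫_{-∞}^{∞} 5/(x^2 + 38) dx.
Let f(z) = 5/(z^2 + 38). The denominator has no real zeros and deg Q - deg P = 2 ≥ 2, so the integral of f over the upper semicircle |z| = R tends to 0 as R → ∞. Closing the contour in the upper half-plane,
  ∫_{-∞}^{∞} f(x) dx = 2πi · Σ Res(f, z_k)  over the poles with Im z_k > 0.

Zeros of the denominator: z^2 + 38 = 0 gives z = ±sqrt(38)*I.
Upper half-plane: z = sqrt(38)*I (simple).

Each pole is a simple zero of Q(z) = z^2 + 38, so Res(f, z₀) = P(z₀)/Q'(z₀) with P(z) = 5, Q'(z) = 2*z:
  Res(f, sqrt(38)*I) = (5)/(2*sqrt(38)*I) = -5*sqrt(38)*I/76

∫_{-∞}^{∞} f(x) dx = 2πi · (-5*sqrt(38)*I/76) = 5*sqrt(38)*pi/38

Final answer: 5*sqrt(38)*pi/38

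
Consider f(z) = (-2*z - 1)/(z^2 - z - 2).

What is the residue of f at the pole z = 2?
Write f(z) = P(z)/Q(z) with P(z) = -2*z - 1 and Q(z) = z^2 - z - 2.
The denominator factors as Q(z) = (z + 1)*(z - 2), so z = 2 is a simple zero of Q and P is analytic there; z = 2 is therefore a simple pole and
  Res(f, z₀) = P(z₀)/Q'(z₀).

Q'(z) = 2*z - 1, so Q'(2) = 3.
P(2) = -5.

Res(f, 2) = (-5)/(3) = -5/3

Final answer: -5/3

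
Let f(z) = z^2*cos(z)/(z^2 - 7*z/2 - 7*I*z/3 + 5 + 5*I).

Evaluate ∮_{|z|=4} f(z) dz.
By the residue theorem, ∮_C f(z) dz = 2πi · (sum of the residues of f at the poles inside |z| = 4).

The denominator factors as (z - 3/2 - 3*I)*(z - 2 + 2*I/3), so the singularities of f are simple poles at z = 3/2 + 3*I, z = 2 - 2*I/3.
  |3/2 + 3*I|² = 45/4 < 16 = 4², so this pole is inside the contour.
  |2 - 2*I/3|² = 40/9 < 16 = 4², so this pole is inside the contour.

With P(z) = z^2*cos(z) and Q(z) = z^2 - 7*z/2 - 7*I*z/3 + 5 + 5*I, each pole is simple, so Res(f, z₀) = P(z₀)/Q'(z₀) with Q'(z) = 2*z - 7/2 - 7*I/3.
  Res(f, 3/2 + 3*I) = P(3/2 + 3*I)/Q'(3/2 + 3*I) = ((-27/4 + 9*I)*cos(3/2 + 3*I))/(-1/2 + 11*I/3) = (2619/986 + 729*I/493)*cos(3/2 + 3*I)
  Res(f, 2 - 2*I/3) = P(2 - 2*I/3)/Q'(2 - 2*I/3) = ((32/9 - 8*I/3)*cos(2 - 2*I/3))/(1/2 - 11*I/3) = (416/493 + 1264*I/1479)*cos(2 - 2*I/3)

Sum of residues inside C: (2619/986 + 729*I/493)*cos(3/2 + 3*I) + (416/493 + 1264*I/1479)*cos(2 - 2*I/3)
∮_C f(z) dz = 2πi · ((2619/986 + 729*I/493)*cos(3/2 + 3*I) + (416/493 + 1264*I/1479)*cos(2 - 2*I/3)) = pi*(-2528/1479 + 832*I/493)*cos(2 - 2*I/3) + pi*(-1458/493 + 2619*I/493)*cos(3/2 + 3*I)

Final answer: pi*(-2528/1479 + 832*I/493)*cos(2 - 2*I/3) + pi*(-1458/493 + 2619*I/493)*cos(3/2 + 3*I)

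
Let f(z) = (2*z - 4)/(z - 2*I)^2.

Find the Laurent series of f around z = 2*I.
(-4 + 4*I)/(z - 2*I)^2 + 2/(z - 2*I)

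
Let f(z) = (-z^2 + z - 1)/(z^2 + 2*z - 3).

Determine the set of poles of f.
The singularities of f are the zeros of the denominator. Factoring,
  z^2 + 2*z - 3 = (z + 3)*(z - 1)
so the candidates are z = -3, z = 1.

Check the numerator P(z) = -z^2 + z - 1 at each one:
  P(-3) = -13 ≠ 0, so z = -3 is a (simple) pole.
  P(1) = -1 ≠ 0, so z = 1 is a (simple) pole.

Poles of f: {-3, 1}

Final answer: {-3, 1}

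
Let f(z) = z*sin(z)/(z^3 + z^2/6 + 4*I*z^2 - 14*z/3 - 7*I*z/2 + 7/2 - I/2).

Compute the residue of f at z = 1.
(-48/793 - 162*I/793)*sin(1)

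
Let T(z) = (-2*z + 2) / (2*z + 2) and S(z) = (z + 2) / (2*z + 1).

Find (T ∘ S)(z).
(T ∘ S)(z) = T(S(z)) = ((-2)*S(z) + (2))/((2)*S(z) + (2)). Multiply numerator and denominator by 2*z + 1:
  numerator:   (-2)*(z + 2) + (2)*(2*z + 1) = 2*z - 2
  denominator: (2)*(z + 2) + (2)*(2*z + 1) = 6*z + 6
(T ∘ S)(z) = (2*z - 2)/(6*z + 6) = (z - 1)/(3*z + 3)

Final answer: (z - 1)/(3*z + 3)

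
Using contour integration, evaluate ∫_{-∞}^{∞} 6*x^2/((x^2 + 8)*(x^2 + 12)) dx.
3*pi*(-sqrt(2) + sqrt(3))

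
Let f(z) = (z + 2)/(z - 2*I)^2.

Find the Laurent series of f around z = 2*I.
(2 + 2*I)/(z - 2*I)^2 + 1/(z - 2*I)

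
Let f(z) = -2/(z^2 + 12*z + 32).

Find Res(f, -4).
Write f(z) = P(z)/Q(z) with P(z) = -2 and Q(z) = z^2 + 12*z + 32.
The denominator factors as Q(z) = (z + 8)*(z + 4), so z = -4 is a simple zero of Q and P is analytic there; z = -4 is therefore a simple pole and
  Res(f, z₀) = P(z₀)/Q'(z₀).

Q'(z) = 2*z + 12, so Q'(-4) = 4.
P(-4) = -2.

Res(f, -4) = (-2)/(4) = -1/2

Final answer: -1/2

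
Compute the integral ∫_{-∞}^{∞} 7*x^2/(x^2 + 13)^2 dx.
7*sqrt(13)*pi/26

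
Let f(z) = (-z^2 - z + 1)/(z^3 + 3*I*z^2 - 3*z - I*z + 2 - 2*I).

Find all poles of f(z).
The singularities of f are the zeros of the denominator. Factoring,
  z^3 + 3*I*z^2 - 3*z - I*z + 2 - 2*I = (z - 1)*(z + 2*I)*(z + 1 + I)
so the candidates are z = 1, z = -2*I, z = -1 - I.

Check the numerator P(z) = -z^2 - z + 1 at each one:
  P(1) = -1 ≠ 0, so z = 1 is a (simple) pole.
  P(-2*I) = 5 + 2*I ≠ 0, so z = -2*I is a (simple) pole.
  P(-1 - I) = 2 - I ≠ 0, so z = -1 - I is a (simple) pole.

Poles of f: {-1 - I, -2*I, 1}

Final answer: {-1 - I, -2*I, 1}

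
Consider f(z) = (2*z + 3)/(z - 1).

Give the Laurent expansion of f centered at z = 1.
Put w = z - (1), i.e. z = w + 1. The denominator is w, so it suffices to rewrite the numerator in powers of w.

P(z) = 2*z + 3
P(w + 1) = 5 + 2*w

Dividing each term by w:
  f = 5/w + 2

Substituting back w = z - 1:
  f(z) = 5/(z - 1) + 2

The series is finite because the numerator is a polynomial; the negative powers form the principal part, and the coefficient of 1/(z - 1) gives Res(f, 1) = 5.

Final answer: 5/(z - 1) + 2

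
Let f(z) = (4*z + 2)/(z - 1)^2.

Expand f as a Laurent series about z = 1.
Put w = z - (1), i.e. z = w + 1. The denominator is w^2, so it suffices to rewrite the numerator in powers of w.

P(z) = 4*z + 2
P(w + 1) = 6 + 4*w

Dividing each term by w^2:
  f = 6/w^2 + 4/w

Substituting back w = z - 1:
  f(z) = 6/(z - 1)^2 + 4/(z - 1)

The series is finite because the numerator is a polynomial; the negative powers form the principal part, and the coefficient of 1/(z - 1) gives Res(f, 1) = 4.

Final answer: 6/(z - 1)^2 + 4/(z - 1)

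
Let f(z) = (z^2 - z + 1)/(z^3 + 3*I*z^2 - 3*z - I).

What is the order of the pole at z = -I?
Factor the denominator:
  z^3 + 3*I*z^2 - 3*z - I = (z + I)^3

The numerator P(z) = z^2 - z + 1 has P(-I) = I ≠ 0, so no factor of (z + I) cancels.
Near z = -I we can therefore write f(z) = g(z)/(z + I)^3 with g analytic at -I and g(-I) ≠ 0 (g is just the numerator).

Hence z = -I is a pole of order 3.

Final answer: 3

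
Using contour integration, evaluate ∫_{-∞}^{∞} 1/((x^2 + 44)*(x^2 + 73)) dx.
Let f(z) = 1/((z^2 + 44)*(z^2 + 73)). The denominator has no real zeros and deg Q - deg P = 4 ≥ 2, so the integral of f over the upper semicircle |z| = R tends to 0 as R → ∞. Closing the contour in the upper half-plane,
  ∫_{-∞}^{∞} f(x) dx = 2πi · Σ Res(f, z_k)  over the poles with Im z_k > 0.

Zeros of the denominator: z^2 + 44 = 0 gives z = ±2*sqrt(11)*I; z^2 + 73 = 0 gives z = ±sqrt(73)*I.
Upper half-plane: z = 2*sqrt(11)*I, z = sqrt(73)*I (simple).

Each pole is a simple zero of Q(z) = z^4 + 117*z^2 + 3212, so Res(f, z₀) = P(z₀)/Q'(z₀) with P(z) = 1, Q'(z) = 4*z^3 + 234*z:
  Res(f, 2*sqrt(11)*I) = (1)/(116*sqrt(11)*I) = -sqrt(11)*I/1276
  Res(f, sqrt(73)*I) = (1)/(-58*sqrt(73)*I) = sqrt(73)*I/4234

Sum of residues: I*(-sqrt(11)/1276 + sqrt(73)/4234)
∫_{-∞}^{∞} f(x) dx = 2πi · (I*(-sqrt(11)/1276 + sqrt(73)/4234)) = pi*(-22*sqrt(73) + 73*sqrt(11))/46574

Final answer: pi*(-22*sqrt(73) + 73*sqrt(11))/46574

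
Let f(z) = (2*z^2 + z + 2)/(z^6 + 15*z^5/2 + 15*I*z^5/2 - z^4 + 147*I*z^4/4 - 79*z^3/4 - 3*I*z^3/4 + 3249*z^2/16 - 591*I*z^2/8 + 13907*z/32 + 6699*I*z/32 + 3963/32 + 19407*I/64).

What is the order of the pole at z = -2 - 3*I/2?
Factor the denominator:
  z^6 + 15*z^5/2 + 15*I*z^5/2 - z^4 + 147*I*z^4/4 - 79*z^3/4 - 3*I*z^3/4 + 3249*z^2/16 - 591*I*z^2/8 + 13907*z/32 + 6699*I*z/32 + 3963/32 + 19407*I/64 = (z + 2 + 3*I/2)^4*(z + 3/2 + 3*I)*(z - 2 - 3*I/2)

The numerator P(z) = 2*z^2 + z + 2 has P(-2 - 3*I/2) = 7/2 + 21*I/2 ≠ 0, so no factor of (z + 2 + 3*I/2) cancels.
Near z = -2 - 3*I/2 we can therefore write f(z) = g(z)/(z + 2 + 3*I/2)^4 with g analytic at -2 - 3*I/2 and g(-2 - 3*I/2) ≠ 0 (g is the numerator divided by the remaining denominator factors).

Hence z = -2 - 3*I/2 is a pole of order 4.

Final answer: 4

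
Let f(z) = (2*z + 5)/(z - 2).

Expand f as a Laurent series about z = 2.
9/(z - 2) + 2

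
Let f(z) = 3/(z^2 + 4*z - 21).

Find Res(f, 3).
Write f(z) = P(z)/Q(z) with P(z) = 3 and Q(z) = z^2 + 4*z - 21.
The denominator factors as Q(z) = (z - 3)*(z + 7), so z = 3 is a simple zero of Q and P is analytic there; z = 3 is therefore a simple pole and
  Res(f, z₀) = P(z₀)/Q'(z₀).

Q'(z) = 2*z + 4, so Q'(3) = 10.
P(3) = 3.

Res(f, 3) = (3)/(10) = 3/10

Final answer: 3/10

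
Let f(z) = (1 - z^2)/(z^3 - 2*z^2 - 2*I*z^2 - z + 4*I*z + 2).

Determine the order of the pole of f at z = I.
2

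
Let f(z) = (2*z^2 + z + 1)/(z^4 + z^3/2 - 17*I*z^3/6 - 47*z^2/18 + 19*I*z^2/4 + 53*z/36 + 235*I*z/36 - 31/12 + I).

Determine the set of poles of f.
The singularities of f are the zeros of the denominator. Factoring,
  z^4 + z^3/2 - 17*I*z^3/6 - 47*z^2/18 + 19*I*z^2/4 + 53*z/36 + 235*I*z/36 - 31/12 + I = (z + I/3)*(z - 2 + I/2)*(z + 1 - 2*I/3)*(z + 3/2 - 3*I)
so the candidates are z = -I/3, z = 2 - I/2, z = -1 + 2*I/3, z = -3/2 + 3*I.

Check the numerator P(z) = 2*z^2 + z + 1 at each one:
  P(-I/3) = 7/9 - I/3 ≠ 0, so z = -I/3 is a (simple) pole.
  P(2 - I/2) = 21/2 - 9*I/2 ≠ 0, so z = 2 - I/2 is a (simple) pole.
  P(-1 + 2*I/3) = 10/9 - 2*I ≠ 0, so z = -1 + 2*I/3 is a (simple) pole.
  P(-3/2 + 3*I) = -14 - 15*I ≠ 0, so z = -3/2 + 3*I is a (simple) pole.

Poles of f: {-3/2 + 3*I, -1 + 2*I/3, -I/3, 2 - I/2}

Final answer: {-3/2 + 3*I, -1 + 2*I/3, -I/3, 2 - I/2}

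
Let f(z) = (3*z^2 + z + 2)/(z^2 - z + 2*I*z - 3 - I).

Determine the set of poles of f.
The singularities of f are the zeros of the denominator. Factoring,
  z^2 - z + 2*I*z - 3 - I = (z + 1 + I)*(z - 2 + I)
so the candidates are z = -1 - I, z = 2 - I.

Check the numerator P(z) = 3*z^2 + z + 2 at each one:
  P(-1 - I) = 1 + 5*I ≠ 0, so z = -1 - I is a (simple) pole.
  P(2 - I) = 13 - 13*I ≠ 0, so z = 2 - I is a (simple) pole.

Poles of f: {-1 - I, 2 - I}

Final answer: {-1 - I, 2 - I}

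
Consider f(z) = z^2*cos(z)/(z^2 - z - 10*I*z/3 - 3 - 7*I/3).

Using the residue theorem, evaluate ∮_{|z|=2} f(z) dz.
By the residue theorem, ∮_C f(z) dz = 2πi · (sum of the residues of f at the poles inside |z| = 2).

The denominator factors as (z - 2 - 3*I)*(z + 1 - I/3), so the singularities of f are simple poles at z = 2 + 3*I, z = -1 + I/3.
  |2 + 3*I|² = 13 > 4 = 2², so this pole is outside the contour.
  |-1 + I/3|² = 10/9 < 4 = 2², so this pole is inside the contour.

With P(z) = z^2*cos(z) and Q(z) = z^2 - z - 10*I*z/3 - 3 - 7*I/3, each pole is simple, so Res(f, z₀) = P(z₀)/Q'(z₀) with Q'(z) = 2*z - 1 - 10*I/3.
  Res(f, -1 + I/3) = P(-1 + I/3)/Q'(-1 + I/3) = ((8/9 - 2*I/3)*cos(1 - I/3))/(-3 - 8*I/3) = (-8/145 + 118*I/435)*cos(1 - I/3)

∮_C f(z) dz = 2πi · ((-8/145 + 118*I/435)*cos(1 - I/3)) = pi*(-236/435 - 16*I/145)*cos(1 - I/3)

Final answer: pi*(-236/435 - 16*I/145)*cos(1 - I/3)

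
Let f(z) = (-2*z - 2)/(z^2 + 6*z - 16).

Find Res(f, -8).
-7/5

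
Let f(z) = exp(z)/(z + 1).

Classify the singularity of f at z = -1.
Write f(z) = g(z)/(z + 1) with g(z) = exp(z).
g is entire and g(-1) = exp(-1) ≠ 0, so no factor of (z + 1) cancels: the Laurent expansion of f about z = -1 starts at the power -1, i.e. lim_{z→z₀} (z - z₀) f(z) = exp(-1) is finite and nonzero.
So z = -1 is a pole of order 1.

Final answer: pole of order 1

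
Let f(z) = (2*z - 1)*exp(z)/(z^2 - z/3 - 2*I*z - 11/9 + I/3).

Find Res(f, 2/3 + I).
Write f(z) = P(z)/Q(z) with P(z) = (2*z - 1)*exp(z) and Q(z) = z^2 - z/3 - 2*I*z - 11/9 + I/3.
The denominator factors as Q(z) = (z + 1/3 - I)*(z - 2/3 - I), so z = 2/3 + I is a simple zero of Q and P is analytic there; z = 2/3 + I is therefore a simple pole and
  Res(f, z₀) = P(z₀)/Q'(z₀).

Q'(z) = 2*z - 1/3 - 2*I, so Q'(2/3 + I) = 1.
P(2/3 + I) = (1/3 + 2*I)*exp(2/3 + I).

Res(f, 2/3 + I) = ((1/3 + 2*I)*exp(2/3 + I))/(1) = (1/3 + 2*I)*exp(2/3 + I)

Final answer: (1/3 + 2*I)*exp(2/3 + I)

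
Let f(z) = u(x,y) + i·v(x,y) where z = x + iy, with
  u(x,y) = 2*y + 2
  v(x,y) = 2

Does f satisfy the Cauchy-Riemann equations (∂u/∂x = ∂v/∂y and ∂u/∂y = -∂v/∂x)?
∂u/∂x = 0
∂v/∂y = 0
∂u/∂y = 2
∂v/∂x = 0
∂u/∂y ≠ -∂v/∂x; the Cauchy-Riemann equations are not satisfied, so f is not analytic.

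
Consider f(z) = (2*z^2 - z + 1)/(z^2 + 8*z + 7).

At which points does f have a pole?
{-7, -1}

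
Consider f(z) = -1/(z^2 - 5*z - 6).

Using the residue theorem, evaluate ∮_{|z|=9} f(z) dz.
0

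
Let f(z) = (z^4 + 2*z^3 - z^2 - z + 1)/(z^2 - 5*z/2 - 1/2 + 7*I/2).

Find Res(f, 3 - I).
Write f(z) = P(z)/Q(z) with P(z) = z^4 + 2*z^3 - z^2 - z + 1 and Q(z) = z^2 - 5*z/2 - 1/2 + 7*I/2.
The denominator factors as Q(z) = (z + 1/2 - I)*(z - 3 + I), so z = 3 - I is a simple zero of Q and P is analytic there; z = 3 - I is therefore a simple pole and
  Res(f, z₀) = P(z₀)/Q'(z₀).

Q'(z) = 2*z - 5/2, so Q'(3 - I) = 7/2 - 2*I.
P(3 - I) = 54 - 141*I.

Res(f, 3 - I) = (54 - 141*I)/(7/2 - 2*I) = 1884/65 - 1542*I/65

Final answer: 1884/65 - 1542*I/65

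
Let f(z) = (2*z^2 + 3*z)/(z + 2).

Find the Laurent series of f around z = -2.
Put w = z - (-2), i.e. z = w - 2. The denominator is w, so it suffices to rewrite the numerator in powers of w.

P(z) = 2*z^2 + 3*z
P(w - 2) = 2 - 5*w + 2*w^2

Dividing each term by w:
  f = 2/w - 5 + 2*w

Substituting back w = z + 2:
  f(z) = 2/(z + 2) - 5 + 2*(z + 2)

The series is finite because the numerator is a polynomial; the negative powers form the principal part, and the coefficient of 1/(z + 2) gives Res(f, -2) = 2.

Final answer: 2/(z + 2) - 5 + 2*(z + 2)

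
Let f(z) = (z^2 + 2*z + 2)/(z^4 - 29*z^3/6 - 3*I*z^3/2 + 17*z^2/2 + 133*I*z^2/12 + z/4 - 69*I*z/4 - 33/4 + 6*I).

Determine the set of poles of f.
{I, 1/3 + 2*I, 3/2, 3 - 3*I/2}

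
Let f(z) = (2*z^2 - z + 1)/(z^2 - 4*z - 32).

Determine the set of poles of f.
{-4, 8}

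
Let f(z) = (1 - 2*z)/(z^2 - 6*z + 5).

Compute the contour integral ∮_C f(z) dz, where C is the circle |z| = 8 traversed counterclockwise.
-4*I*pi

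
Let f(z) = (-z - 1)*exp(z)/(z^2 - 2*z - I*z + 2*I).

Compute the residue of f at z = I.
Write f(z) = P(z)/Q(z) with P(z) = (-z - 1)*exp(z) and Q(z) = z^2 - 2*z - I*z + 2*I.
The denominator factors as Q(z) = (z - 2)*(z - I), so z = I is a simple zero of Q and P is analytic there; z = I is therefore a simple pole and
  Res(f, z₀) = P(z₀)/Q'(z₀).

Q'(z) = 2*z - 2 - I, so Q'(I) = -2 + I.
P(I) = (-1 - I)*exp(I).

Res(f, I) = ((-1 - I)*exp(I))/(-2 + I) = (1/5 + 3*I/5)*exp(I)

Final answer: (1/5 + 3*I/5)*exp(I)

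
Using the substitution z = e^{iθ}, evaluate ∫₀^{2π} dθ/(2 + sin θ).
Call the integral J. The integrand is 2π-periodic and we integrate over a full period, so shifting θ does not change the value (θ → θ + π/2 turns sin θ into cos θ). Hence
  J = ∫₀^{2π} dθ/(2 + cos θ).
Put z = e^{iθ}: then cos θ = (z + 1/z)/2, dθ = dz/(iz), and z runs once counterclockwise around |z| = 1:
  J = ∮_{|z|=1} 1/(2 + (z + 1/z)/2) · dz/(iz) = (2/i) ∮_{|z|=1} dz/(z^2 + 4*z + 1).
The roots of z^2 + 4*z + 1 are z = (-2 ± sqrt(2^2 - 1^2)), with sqrt(3) = sqrt(3); their product is 1, so only z₊ = -2 + sqrt(3) lies inside the unit circle (z₋ = -2 - sqrt(3) lies outside).
z₊ is a simple zero of q(z) = z^2 + 4*z + 1, so Res(1/q, z₊) = 1/q'(z₊) with q'(z) = 2*z + 4; and q'(z₊) = (z₊ - z₋) = 2*sqrt(3).
Therefore J = (2/i) · 2πi · 1/(2*sqrt(3)) = 2*pi/(sqrt(3)) = 2*sqrt(3)*pi/3

Final answer: 2*sqrt(3)*pi/3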